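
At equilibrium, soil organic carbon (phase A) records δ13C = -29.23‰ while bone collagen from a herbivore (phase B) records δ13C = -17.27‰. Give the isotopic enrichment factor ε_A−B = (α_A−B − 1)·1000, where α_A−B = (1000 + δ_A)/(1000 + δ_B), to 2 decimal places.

-12.17‰

α_A−B = (1000 + -29.23) / (1000 + -17.27) = 970.77 / 982.73 = 0.987830
ε_A−B = (0.987830 − 1) × 1000 = -12.170‰
(The approximation ε ≈ δ_A − δ_B would give -11.96‰.)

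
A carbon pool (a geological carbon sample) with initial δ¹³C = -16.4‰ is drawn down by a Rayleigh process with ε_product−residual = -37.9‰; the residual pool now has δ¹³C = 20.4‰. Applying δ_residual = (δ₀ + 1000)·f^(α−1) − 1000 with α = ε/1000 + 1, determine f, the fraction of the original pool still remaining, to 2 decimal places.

α − 1 = ε/1000 = -0.0379
(δ_res + 1000)/(δ₀ + 1000) = (20.4 + 1000)/(-16.4 + 1000) = 1020.4/983.6 = 1.037414
f = 1.037414^(1/-0.0379) = exp(ln(1.037414)/-0.0379) = exp(0.03673/-0.0379)
f = exp(-0.9691) = 0.3794

0.38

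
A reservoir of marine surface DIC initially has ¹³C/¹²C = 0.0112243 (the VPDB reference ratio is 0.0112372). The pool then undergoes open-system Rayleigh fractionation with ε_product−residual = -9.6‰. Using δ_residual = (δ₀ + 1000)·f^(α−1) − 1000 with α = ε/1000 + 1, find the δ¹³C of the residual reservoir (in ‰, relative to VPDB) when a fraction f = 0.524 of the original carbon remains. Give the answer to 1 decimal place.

δ₀ = (0.0112243/0.0112372 − 1)×1000 = (0.998852 − 1)×1000 = -1.148‰
α − 1 = ε/1000 = -0.0096
f^(α−1) = 0.524^(-0.0096) = 1.006223
δ_res = (-1.148 + 1000) × 1.006223 − 1000 = 1005.068 − 1000 = 5.07‰

5.1‰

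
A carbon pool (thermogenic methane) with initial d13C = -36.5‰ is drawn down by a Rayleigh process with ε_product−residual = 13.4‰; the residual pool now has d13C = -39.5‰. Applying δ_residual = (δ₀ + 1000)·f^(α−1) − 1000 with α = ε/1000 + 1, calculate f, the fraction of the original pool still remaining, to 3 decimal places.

α − 1 = ε/1000 = 0.0134
(δ_res + 1000)/(δ₀ + 1000) = (-39.5 + 1000)/(-36.5 + 1000) = 960.5/963.5 = 0.996886
f = 0.996886^(1/0.0134) = exp(ln(0.996886)/0.0134) = exp(-0.00312/0.0134)
f = exp(-0.2327) = 0.7924

0.792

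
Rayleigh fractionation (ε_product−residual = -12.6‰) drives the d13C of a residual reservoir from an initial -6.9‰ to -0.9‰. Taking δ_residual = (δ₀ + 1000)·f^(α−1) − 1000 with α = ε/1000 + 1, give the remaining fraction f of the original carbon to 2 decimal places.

0.62

α − 1 = ε/1000 = -0.0126
(δ_res + 1000)/(δ₀ + 1000) = (-0.9 + 1000)/(-6.9 + 1000) = 999.1/993.1 = 1.006042
f = 1.006042^(1/-0.0126) = exp(ln(1.006042)/-0.0126) = exp(0.00602/-0.0126)
f = exp(-0.4781) = 0.6200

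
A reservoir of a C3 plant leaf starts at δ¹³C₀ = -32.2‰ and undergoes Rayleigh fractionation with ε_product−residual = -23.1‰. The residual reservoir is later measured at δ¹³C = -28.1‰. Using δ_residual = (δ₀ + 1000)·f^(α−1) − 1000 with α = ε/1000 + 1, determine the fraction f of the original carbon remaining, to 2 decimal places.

α − 1 = ε/1000 = -0.0231
(δ_res + 1000)/(δ₀ + 1000) = (-28.1 + 1000)/(-32.2 + 1000) = 971.9/967.8 = 1.004236
f = 1.004236^(1/-0.0231) = exp(ln(1.004236)/-0.0231) = exp(0.00423/-0.0231)
f = exp(-0.1830) = 0.8328

0.83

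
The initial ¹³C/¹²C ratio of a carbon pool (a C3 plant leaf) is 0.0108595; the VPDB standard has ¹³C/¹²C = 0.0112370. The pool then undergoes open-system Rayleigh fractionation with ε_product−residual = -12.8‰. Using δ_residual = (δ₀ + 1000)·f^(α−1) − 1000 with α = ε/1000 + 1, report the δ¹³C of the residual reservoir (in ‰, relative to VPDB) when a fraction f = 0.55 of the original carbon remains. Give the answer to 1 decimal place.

δ₀ = (0.0108595/0.0112370 − 1)×1000 = (0.966406 − 1)×1000 = -33.594‰
α − 1 = ε/1000 = -0.0128
f^(α−1) = 0.55^(-0.0128) = 1.007682
δ_res = (-33.594 + 1000) × 1.007682 − 1000 = 973.829 − 1000 = -26.17‰

-26.2‰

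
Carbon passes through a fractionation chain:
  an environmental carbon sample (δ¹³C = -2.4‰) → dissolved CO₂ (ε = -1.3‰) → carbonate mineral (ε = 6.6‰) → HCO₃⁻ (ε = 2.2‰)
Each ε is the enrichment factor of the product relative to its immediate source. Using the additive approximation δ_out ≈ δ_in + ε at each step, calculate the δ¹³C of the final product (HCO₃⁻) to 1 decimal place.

5.1‰

step 1: δ ≈ -2.4 + (-1.3) = -3.7‰
step 2: δ ≈ -3.7 + (6.6) = 2.9‰
step 3: δ ≈ 2.9 + (2.2) = 5.1‰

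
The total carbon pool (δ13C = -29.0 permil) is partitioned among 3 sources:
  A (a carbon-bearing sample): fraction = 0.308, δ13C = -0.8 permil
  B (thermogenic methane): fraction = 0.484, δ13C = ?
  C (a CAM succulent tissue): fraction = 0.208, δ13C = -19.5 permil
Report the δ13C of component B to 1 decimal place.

-51.0 permil

Isotope mass balance: δ_bulk = Σ fᵢ·δᵢ.
-29.0 = 0.308×(-0.8) + 0.484×δ_B + 0.208×(-19.5)
0.484·δ_B = -29.0 − (-4.302) = -24.698
δ_B = -24.698 / 0.484 = -51.03 permil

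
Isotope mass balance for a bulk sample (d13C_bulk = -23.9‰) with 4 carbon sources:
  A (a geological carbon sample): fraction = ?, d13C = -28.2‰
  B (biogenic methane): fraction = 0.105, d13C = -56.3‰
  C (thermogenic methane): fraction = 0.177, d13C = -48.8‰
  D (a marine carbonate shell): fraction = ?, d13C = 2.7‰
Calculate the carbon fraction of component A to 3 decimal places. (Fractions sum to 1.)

Let f_A and f_D be the unknown fractions; fractions sum to 1 so f_A + f_D = 0.718.
Mass balance: Σ fᵢ·δᵢ = δ_bulk ⇒ f_A·(-28.2) + f_D·(2.7) = -23.9 − (-14.549) = -9.351
Substitute f_D = 0.718 − f_A:
f_A·(-28.2 − 2.7) = -9.351 − 0.718×(2.7) = -11.290
f_A = -11.290 / -30.9 = 0.3654

0.365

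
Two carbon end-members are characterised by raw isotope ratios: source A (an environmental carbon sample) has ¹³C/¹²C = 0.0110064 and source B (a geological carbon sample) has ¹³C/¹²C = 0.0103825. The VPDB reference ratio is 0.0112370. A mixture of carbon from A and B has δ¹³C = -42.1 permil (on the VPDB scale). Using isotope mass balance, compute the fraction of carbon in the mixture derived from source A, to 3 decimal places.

0.611

δ_A = (0.0110064/0.0112370 − 1)×1000 = (0.979479 − 1)×1000 = -20.521 permil
δ_B = (0.0103825/0.0112370 − 1)×1000 = (0.923957 − 1)×1000 = -76.043 permil
f_A = (δ_mix − δ_B)/(δ_A − δ_B) = (-42.1 − (-76.043))/(-20.521 − (-76.043))
f_A = 33.943 / 55.522 = 0.6114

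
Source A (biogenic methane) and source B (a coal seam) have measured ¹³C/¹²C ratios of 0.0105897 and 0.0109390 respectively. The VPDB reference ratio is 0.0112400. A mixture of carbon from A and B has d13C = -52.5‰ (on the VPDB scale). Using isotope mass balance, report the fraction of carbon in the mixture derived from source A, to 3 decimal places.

δ_A = (0.0105897/0.0112400 − 1)×1000 = (0.942144 − 1)×1000 = -57.856‰
δ_B = (0.0109390/0.0112400 − 1)×1000 = (0.973221 − 1)×1000 = -26.779‰
f_A = (δ_mix − δ_B)/(δ_A − δ_B) = (-52.5 − (-26.779))/(-57.856 − (-26.779))
f_A = -25.721 / -31.077 = 0.8277

0.828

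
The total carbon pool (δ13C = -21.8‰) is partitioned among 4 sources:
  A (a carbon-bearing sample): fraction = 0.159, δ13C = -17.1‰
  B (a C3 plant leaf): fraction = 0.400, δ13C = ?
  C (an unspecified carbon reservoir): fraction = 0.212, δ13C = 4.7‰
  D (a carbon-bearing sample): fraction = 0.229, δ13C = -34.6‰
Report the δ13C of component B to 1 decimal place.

Isotope mass balance: δ_bulk = Σ fᵢ·δᵢ.
-21.8 = 0.159×(-17.1) + 0.400×δ_B + 0.212×(4.7) + 0.229×(-34.6)
0.400·δ_B = -21.8 − (-9.646) = -12.154
δ_B = -12.154 / 0.400 = -30.39‰

-30.4‰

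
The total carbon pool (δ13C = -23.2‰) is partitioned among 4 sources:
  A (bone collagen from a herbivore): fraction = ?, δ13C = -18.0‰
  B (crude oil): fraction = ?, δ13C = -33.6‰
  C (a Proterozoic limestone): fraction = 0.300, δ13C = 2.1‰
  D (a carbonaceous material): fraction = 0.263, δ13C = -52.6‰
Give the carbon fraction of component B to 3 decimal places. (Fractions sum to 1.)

Let f_B and f_A be the unknown fractions; fractions sum to 1 so f_B + f_A = 0.437.
Mass balance: Σ fᵢ·δᵢ = δ_bulk ⇒ f_B·(-33.6) + f_A·(-18.0) = -23.2 − (-13.204) = -9.996
Substitute f_A = 0.437 − f_B:
f_B·(-33.6 − -18.0) = -9.996 − 0.437×(-18.0) = -2.130
f_B = -2.130 / -15.6 = 0.1366

0.137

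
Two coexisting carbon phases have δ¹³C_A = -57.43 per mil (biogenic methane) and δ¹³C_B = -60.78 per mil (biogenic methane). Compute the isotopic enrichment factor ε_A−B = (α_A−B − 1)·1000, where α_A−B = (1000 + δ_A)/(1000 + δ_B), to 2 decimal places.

α_A−B = (1000 + -57.43) / (1000 + -60.78) = 942.57 / 939.22 = 1.003567
ε_A−B = (1.003567 − 1) × 1000 = 3.567 per mil
(The approximation ε ≈ δ_A − δ_B would give 3.35 per mil.)

3.57 per mil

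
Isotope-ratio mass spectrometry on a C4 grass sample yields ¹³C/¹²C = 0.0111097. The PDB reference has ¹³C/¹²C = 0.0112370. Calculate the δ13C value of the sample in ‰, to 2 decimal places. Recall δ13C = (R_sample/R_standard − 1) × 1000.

-11.33‰

δ13C = (R_sample / R_standard − 1) × 1000
R_sample / R_standard = 0.0111097 / 0.0112370 = 0.988671
δ13C = (0.988671 − 1) × 1000 = -11.329‰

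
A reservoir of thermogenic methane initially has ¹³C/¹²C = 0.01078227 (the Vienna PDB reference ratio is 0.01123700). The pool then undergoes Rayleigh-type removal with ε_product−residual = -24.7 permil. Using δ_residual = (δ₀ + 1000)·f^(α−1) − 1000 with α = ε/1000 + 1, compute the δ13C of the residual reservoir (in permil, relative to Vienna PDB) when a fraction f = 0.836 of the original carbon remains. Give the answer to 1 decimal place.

-36.2 permil

δ₀ = (0.01078227/0.01123700 − 1)×1000 = (0.959533 − 1)×1000 = -40.467 permil
α − 1 = ε/1000 = -0.0247
f^(α−1) = 0.836^(-0.0247) = 1.004434
δ_res = (-40.467 + 1000) × 1.004434 − 1000 = 963.788 − 1000 = -36.21 permil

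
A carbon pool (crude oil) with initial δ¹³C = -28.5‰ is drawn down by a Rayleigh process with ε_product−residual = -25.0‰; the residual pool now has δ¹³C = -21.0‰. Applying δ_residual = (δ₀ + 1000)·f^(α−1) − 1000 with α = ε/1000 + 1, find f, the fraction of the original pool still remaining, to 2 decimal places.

0.74

α − 1 = ε/1000 = -0.0250
(δ_res + 1000)/(δ₀ + 1000) = (-21.0 + 1000)/(-28.5 + 1000) = 979.0/971.5 = 1.007720
f = 1.007720^(1/-0.0250) = exp(ln(1.007720)/-0.0250) = exp(0.00769/-0.0250)
f = exp(-0.3076) = 0.7352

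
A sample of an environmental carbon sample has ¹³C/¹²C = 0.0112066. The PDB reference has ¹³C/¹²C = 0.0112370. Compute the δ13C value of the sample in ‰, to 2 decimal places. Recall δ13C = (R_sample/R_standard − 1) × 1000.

-2.71‰

δ13C = (R_sample / R_standard − 1) × 1000
R_sample / R_standard = 0.0112066 / 0.0112370 = 0.997295
δ13C = (0.997295 − 1) × 1000 = -2.705‰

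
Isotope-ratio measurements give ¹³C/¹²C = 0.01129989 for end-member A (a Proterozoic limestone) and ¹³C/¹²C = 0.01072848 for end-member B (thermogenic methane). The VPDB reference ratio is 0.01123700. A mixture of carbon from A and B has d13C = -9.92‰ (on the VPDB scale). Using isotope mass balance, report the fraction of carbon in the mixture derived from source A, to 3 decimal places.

δ_A = (0.01129989/0.01123700 − 1)×1000 = (1.005597 − 1)×1000 = 5.597‰
δ_B = (0.01072848/0.01123700 − 1)×1000 = (0.954746 − 1)×1000 = -45.254‰
f_A = (δ_mix − δ_B)/(δ_A − δ_B) = (-9.92 − (-45.254))/(5.597 − (-45.254))
f_A = 35.334 / 50.851 = 0.6949

0.695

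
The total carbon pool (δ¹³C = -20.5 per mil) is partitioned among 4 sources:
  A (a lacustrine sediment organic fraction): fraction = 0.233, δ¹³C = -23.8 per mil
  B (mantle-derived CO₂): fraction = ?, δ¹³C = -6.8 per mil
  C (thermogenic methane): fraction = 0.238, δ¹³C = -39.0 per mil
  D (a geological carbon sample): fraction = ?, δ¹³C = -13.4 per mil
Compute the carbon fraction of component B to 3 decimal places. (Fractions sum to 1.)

Let f_B and f_D be the unknown fractions; fractions sum to 1 so f_B + f_D = 0.529.
Mass balance: Σ fᵢ·δᵢ = δ_bulk ⇒ f_B·(-6.8) + f_D·(-13.4) = -20.5 − (-14.827) = -5.673
Substitute f_D = 0.529 − f_B:
f_B·(-6.8 − -13.4) = -5.673 − 0.529×(-13.4) = 1.416
f_B = 1.416 / 6.6 = 0.2145

0.215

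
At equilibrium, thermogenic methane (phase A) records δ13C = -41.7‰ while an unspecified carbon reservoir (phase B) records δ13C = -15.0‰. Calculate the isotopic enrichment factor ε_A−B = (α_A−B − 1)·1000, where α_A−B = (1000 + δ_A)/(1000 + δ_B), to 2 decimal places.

-27.11‰

α_A−B = (1000 + -41.7) / (1000 + -15.0) = 958.3 / 985.0 = 0.972893
ε_A−B = (0.972893 − 1) × 1000 = -27.107‰
(The approximation ε ≈ δ_A − δ_B would give -26.7‰.)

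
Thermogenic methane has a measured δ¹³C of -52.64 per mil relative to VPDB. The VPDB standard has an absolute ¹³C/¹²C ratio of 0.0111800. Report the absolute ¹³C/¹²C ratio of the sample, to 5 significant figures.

R_sample = R_standard × (δ¹³C/1000 + 1)
R_sample = 0.0111800 × (-52.64/1000 + 1) = 0.0111800 × 0.947360
R_sample = 0.0105915

0.010591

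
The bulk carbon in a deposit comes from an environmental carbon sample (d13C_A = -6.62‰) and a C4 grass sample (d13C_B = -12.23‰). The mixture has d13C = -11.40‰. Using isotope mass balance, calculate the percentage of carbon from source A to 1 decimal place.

14.8%

δ_mix = f_A·δ_A + (1 − f_A)·δ_B  ⇒  f_A = (δ_mix − δ_B)/(δ_A − δ_B)
f_A = (-11.40 − (-12.23)) / (-6.62 − (-12.23))
f_A = 0.83 / 5.61 = 0.1480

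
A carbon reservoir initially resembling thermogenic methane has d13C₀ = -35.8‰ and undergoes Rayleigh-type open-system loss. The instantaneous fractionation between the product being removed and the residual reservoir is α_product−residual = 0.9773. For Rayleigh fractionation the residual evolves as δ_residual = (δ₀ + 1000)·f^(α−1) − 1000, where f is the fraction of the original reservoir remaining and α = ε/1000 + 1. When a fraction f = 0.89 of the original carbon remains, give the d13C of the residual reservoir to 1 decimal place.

Rayleigh residual: δ_res = (δ₀ + 1000)·f^(α−1) − 1000
α − 1 = -0.02270
f^(α−1) = 0.89^(-0.02270) = 1.002649
δ_res = (-35.8 + 1000) × 1.002649 − 1000 = 966.754 − 1000 = -33.25‰

-33.2‰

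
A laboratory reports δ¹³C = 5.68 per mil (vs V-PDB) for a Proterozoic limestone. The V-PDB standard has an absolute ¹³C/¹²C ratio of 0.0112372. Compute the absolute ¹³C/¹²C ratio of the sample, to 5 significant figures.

R_sample = R_standard × (δ¹³C/1000 + 1)
R_sample = 0.0112372 × (5.68/1000 + 1) = 0.0112372 × 1.005680
R_sample = 0.0113010

0.011301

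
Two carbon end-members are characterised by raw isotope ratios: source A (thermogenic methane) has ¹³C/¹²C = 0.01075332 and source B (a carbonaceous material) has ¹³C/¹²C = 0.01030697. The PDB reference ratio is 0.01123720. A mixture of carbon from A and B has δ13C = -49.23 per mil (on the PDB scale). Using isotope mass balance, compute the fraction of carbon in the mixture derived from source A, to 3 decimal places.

δ_A = (0.01075332/0.01123720 − 1)×1000 = (0.956939 − 1)×1000 = -43.061 per mil
δ_B = (0.01030697/0.01123720 − 1)×1000 = (0.917219 − 1)×1000 = -82.781 per mil
f_A = (δ_mix − δ_B)/(δ_A − δ_B) = (-49.23 − (-82.781))/(-43.061 − (-82.781))
f_A = 33.551 / 39.721 = 0.8447

0.845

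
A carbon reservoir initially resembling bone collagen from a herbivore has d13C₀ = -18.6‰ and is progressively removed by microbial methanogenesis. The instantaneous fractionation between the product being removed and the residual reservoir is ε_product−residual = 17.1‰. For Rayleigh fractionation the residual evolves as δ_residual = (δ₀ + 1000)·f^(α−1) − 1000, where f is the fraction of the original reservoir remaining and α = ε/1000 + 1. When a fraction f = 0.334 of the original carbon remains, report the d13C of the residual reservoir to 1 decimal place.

Rayleigh residual: δ_res = (δ₀ + 1000)·f^(α−1) − 1000
α = ε/1000 + 1 = 1.01710, so α − 1 = 0.01710
f^(α−1) = 0.334^(0.01710) = 0.981423
δ_res = (-18.6 + 1000) × 0.981423 − 1000 = 963.168 − 1000 = -36.83‰

-36.8‰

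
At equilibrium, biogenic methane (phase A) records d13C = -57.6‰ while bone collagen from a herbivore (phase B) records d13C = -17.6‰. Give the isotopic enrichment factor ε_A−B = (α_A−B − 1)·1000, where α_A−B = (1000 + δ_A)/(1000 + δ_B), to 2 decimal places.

α_A−B = (1000 + -57.6) / (1000 + -17.6) = 942.4 / 982.4 = 0.959283
ε_A−B = (0.959283 − 1) × 1000 = -40.717‰
(The approximation ε ≈ δ_A − δ_B would give -40.0‰.)

-40.72‰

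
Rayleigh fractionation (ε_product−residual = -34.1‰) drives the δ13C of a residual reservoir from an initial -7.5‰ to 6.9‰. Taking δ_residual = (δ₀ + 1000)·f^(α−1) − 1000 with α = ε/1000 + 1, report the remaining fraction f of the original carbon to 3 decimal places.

0.655

α − 1 = ε/1000 = -0.0341
(δ_res + 1000)/(δ₀ + 1000) = (6.9 + 1000)/(-7.5 + 1000) = 1006.9/992.5 = 1.014509
f = 1.014509^(1/-0.0341) = exp(ln(1.014509)/-0.0341) = exp(0.01440/-0.0341)
f = exp(-0.4224) = 0.6555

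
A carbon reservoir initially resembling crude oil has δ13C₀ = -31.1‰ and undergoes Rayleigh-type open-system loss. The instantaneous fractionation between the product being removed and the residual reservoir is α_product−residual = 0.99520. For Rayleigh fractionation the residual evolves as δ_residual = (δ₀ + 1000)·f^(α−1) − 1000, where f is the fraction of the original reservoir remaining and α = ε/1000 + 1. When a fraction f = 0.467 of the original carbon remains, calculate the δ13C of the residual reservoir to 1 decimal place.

Rayleigh residual: δ_res = (δ₀ + 1000)·f^(α−1) − 1000
α − 1 = -0.00480
f^(α−1) = 0.467^(-0.00480) = 1.003662
δ_res = (-31.1 + 1000) × 1.003662 − 1000 = 972.448 − 1000 = -27.55‰

-27.6‰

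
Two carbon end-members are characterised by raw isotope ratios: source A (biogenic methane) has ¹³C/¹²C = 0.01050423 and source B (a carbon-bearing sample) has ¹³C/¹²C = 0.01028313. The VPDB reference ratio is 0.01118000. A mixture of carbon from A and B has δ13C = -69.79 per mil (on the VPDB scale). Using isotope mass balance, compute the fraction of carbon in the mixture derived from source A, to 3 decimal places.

0.527

δ_A = (0.01050423/0.01118000 − 1)×1000 = (0.939555 − 1)×1000 = -60.445 per mil
δ_B = (0.01028313/0.01118000 − 1)×1000 = (0.919779 − 1)×1000 = -80.221 per mil
f_A = (δ_mix − δ_B)/(δ_A − δ_B) = (-69.79 − (-80.221))/(-60.445 − (-80.221))
f_A = 10.431 / 19.776 = 0.5274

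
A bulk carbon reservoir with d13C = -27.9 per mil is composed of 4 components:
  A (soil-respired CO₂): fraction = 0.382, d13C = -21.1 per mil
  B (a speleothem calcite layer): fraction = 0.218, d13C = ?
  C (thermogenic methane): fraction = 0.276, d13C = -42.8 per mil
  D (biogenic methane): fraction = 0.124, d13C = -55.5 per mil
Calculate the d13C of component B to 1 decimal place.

Isotope mass balance: δ_bulk = Σ fᵢ·δᵢ.
-27.9 = 0.382×(-21.1) + 0.218×δ_B + 0.276×(-42.8) + 0.124×(-55.5)
0.218·δ_B = -27.9 − (-26.755) = -1.145
δ_B = -1.145 / 0.218 = -5.25 per mil

-5.3 per mil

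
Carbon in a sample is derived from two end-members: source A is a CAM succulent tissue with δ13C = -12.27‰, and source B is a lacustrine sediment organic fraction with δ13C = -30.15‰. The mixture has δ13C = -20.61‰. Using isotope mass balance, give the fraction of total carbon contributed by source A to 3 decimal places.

0.534

δ_mix = f_A·δ_A + (1 − f_A)·δ_B  ⇒  f_A = (δ_mix − δ_B)/(δ_A − δ_B)
f_A = (-20.61 − (-30.15)) / (-12.27 − (-30.15))
f_A = 9.54 / 17.88 = 0.5336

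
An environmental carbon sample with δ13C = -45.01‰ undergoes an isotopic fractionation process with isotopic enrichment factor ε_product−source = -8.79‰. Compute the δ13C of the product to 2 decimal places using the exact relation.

Exactly, δ_product = (δ_source + 1000)·(ε/1000 + 1) − 1000.
δ_product = (-45.01 + 1000) × (-8.79/1000 + 1) − 1000
δ_product = -53.404‰

-53.40‰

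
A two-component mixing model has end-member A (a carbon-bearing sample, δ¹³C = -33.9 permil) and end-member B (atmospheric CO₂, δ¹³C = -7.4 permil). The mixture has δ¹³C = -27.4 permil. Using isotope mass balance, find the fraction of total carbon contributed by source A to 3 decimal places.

0.755

δ_mix = f_A·δ_A + (1 − f_A)·δ_B  ⇒  f_A = (δ_mix − δ_B)/(δ_A − δ_B)
f_A = (-27.4 − (-7.4)) / (-33.9 − (-7.4))
f_A = -20.0 / -26.5 = 0.7547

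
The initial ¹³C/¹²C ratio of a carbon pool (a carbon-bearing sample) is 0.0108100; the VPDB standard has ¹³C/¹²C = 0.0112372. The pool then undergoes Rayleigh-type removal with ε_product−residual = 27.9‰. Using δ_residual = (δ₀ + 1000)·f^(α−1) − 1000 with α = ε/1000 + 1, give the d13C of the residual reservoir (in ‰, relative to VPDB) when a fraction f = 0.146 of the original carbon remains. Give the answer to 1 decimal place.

δ₀ = (0.0108100/0.0112372 − 1)×1000 = (0.961983 − 1)×1000 = -38.017‰
α − 1 = ε/1000 = 0.0279
f^(α−1) = 0.146^(0.0279) = 0.947732
δ_res = (-38.017 + 1000) × 0.947732 − 1000 = 911.702 − 1000 = -88.30‰

-88.3‰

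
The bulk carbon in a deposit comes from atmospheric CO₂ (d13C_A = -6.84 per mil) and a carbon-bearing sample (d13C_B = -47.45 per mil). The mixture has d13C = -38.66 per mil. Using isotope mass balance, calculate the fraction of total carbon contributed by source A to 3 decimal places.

0.216

δ_mix = f_A·δ_A + (1 − f_A)·δ_B  ⇒  f_A = (δ_mix − δ_B)/(δ_A − δ_B)
f_A = (-38.66 − (-47.45)) / (-6.84 − (-47.45))
f_A = 8.79 / 40.61 = 0.2164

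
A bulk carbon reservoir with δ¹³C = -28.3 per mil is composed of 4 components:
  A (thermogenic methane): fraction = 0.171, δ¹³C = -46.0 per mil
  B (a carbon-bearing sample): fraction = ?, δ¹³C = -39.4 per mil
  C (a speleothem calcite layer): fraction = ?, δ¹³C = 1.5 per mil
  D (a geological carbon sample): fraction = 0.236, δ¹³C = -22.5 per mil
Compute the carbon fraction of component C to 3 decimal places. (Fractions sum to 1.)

0.201

Let f_C and f_B be the unknown fractions; fractions sum to 1 so f_C + f_B = 0.593.
Mass balance: Σ fᵢ·δᵢ = δ_bulk ⇒ f_C·(1.5) + f_B·(-39.4) = -28.3 − (-13.176) = -15.124
Substitute f_B = 0.593 − f_C:
f_C·(1.5 − -39.4) = -15.124 − 0.593×(-39.4) = 8.240
f_C = 8.240 / 40.9 = 0.2015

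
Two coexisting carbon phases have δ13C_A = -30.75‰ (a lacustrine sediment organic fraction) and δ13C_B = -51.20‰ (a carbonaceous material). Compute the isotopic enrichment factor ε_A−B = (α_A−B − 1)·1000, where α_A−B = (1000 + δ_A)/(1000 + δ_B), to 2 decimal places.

α_A−B = (1000 + -30.75) / (1000 + -51.20) = 969.25 / 948.80 = 1.021554
ε_A−B = (1.021554 − 1) × 1000 = 21.554‰
(The approximation ε ≈ δ_A − δ_B would give 20.45‰.)

21.55‰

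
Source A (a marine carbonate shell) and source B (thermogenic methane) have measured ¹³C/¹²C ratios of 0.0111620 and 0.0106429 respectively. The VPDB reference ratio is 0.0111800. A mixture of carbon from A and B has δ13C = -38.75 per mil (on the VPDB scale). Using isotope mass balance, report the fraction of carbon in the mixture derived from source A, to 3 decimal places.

δ_A = (0.0111620/0.0111800 − 1)×1000 = (0.998390 − 1)×1000 = -1.610 per mil
δ_B = (0.0106429/0.0111800 − 1)×1000 = (0.951959 − 1)×1000 = -48.041 per mil
f_A = (δ_mix − δ_B)/(δ_A − δ_B) = (-38.75 − (-48.041))/(-1.610 − (-48.041))
f_A = 9.291 / 46.431 = 0.2001

0.200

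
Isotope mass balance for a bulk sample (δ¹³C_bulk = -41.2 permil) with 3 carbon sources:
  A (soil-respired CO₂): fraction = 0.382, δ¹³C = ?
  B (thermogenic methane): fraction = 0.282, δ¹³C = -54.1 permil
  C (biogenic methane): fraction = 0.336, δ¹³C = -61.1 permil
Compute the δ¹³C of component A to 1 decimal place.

-14.2 permil

Isotope mass balance: δ_bulk = Σ fᵢ·δᵢ.
-41.2 = 0.382×δ_A + 0.282×(-54.1) + 0.336×(-61.1)
0.382·δ_A = -41.2 − (-35.786) = -5.414
δ_A = -5.414 / 0.382 = -14.17 permil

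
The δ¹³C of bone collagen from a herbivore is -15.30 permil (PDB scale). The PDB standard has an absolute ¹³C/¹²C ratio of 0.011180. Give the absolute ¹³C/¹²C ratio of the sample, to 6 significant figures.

0.0110089

R_sample = R_standard × (δ¹³C/1000 + 1)
R_sample = 0.011180 × (-15.30/1000 + 1) = 0.011180 × 0.984700
R_sample = 0.0110089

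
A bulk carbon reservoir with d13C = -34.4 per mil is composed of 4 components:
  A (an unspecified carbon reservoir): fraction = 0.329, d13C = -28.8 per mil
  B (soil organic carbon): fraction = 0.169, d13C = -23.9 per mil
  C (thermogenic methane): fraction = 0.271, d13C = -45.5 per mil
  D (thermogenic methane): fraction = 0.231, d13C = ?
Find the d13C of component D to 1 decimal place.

-37.0 per mil

Isotope mass balance: δ_bulk = Σ fᵢ·δᵢ.
-34.4 = 0.329×(-28.8) + 0.169×(-23.9) + 0.271×(-45.5) + 0.231×δ_D
0.231·δ_D = -34.4 − (-25.845) = -8.555
δ_D = -8.555 / 0.231 = -37.04 per mil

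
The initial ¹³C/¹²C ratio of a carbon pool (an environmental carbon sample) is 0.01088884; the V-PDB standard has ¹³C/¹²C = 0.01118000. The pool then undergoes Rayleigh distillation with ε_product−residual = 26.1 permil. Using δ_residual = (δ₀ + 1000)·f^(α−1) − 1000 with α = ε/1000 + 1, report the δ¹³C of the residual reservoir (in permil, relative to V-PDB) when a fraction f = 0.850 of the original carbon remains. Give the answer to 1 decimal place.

-30.2 permil

δ₀ = (0.01088884/0.01118000 − 1)×1000 = (0.973957 − 1)×1000 = -26.043 permil
α − 1 = ε/1000 = 0.0261
f^(α−1) = 0.850^(0.0261) = 0.995767
δ_res = (-26.043 + 1000) × 0.995767 − 1000 = 969.835 − 1000 = -30.17 permil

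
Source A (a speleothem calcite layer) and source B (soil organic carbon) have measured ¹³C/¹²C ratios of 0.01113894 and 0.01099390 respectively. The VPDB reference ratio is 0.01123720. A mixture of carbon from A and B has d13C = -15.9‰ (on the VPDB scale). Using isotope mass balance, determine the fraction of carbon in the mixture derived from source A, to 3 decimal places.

0.446

δ_A = (0.01113894/0.01123720 − 1)×1000 = (0.991256 − 1)×1000 = -8.744‰
δ_B = (0.01099390/0.01123720 − 1)×1000 = (0.978349 − 1)×1000 = -21.651‰
f_A = (δ_mix − δ_B)/(δ_A − δ_B) = (-15.9 − (-21.651))/(-8.744 − (-21.651))
f_A = 5.751 / 12.907 = 0.4456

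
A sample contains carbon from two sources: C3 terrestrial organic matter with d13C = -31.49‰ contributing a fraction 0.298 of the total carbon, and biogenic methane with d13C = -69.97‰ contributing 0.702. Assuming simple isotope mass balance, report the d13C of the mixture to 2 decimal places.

δ_mix = f_A·δ_A + f_B·δ_B
δ_mix = 0.298 × (-31.49) + 0.702 × (-69.97)
δ_mix = -9.384 + -49.119 = -58.503‰

-58.50‰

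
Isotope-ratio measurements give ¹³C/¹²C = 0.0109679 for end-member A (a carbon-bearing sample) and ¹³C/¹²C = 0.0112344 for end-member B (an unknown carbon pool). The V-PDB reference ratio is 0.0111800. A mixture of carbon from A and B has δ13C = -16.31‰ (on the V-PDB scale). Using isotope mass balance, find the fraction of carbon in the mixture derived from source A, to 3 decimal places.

0.888

δ_A = (0.0109679/0.0111800 − 1)×1000 = (0.981029 − 1)×1000 = -18.971‰
δ_B = (0.0112344/0.0111800 − 1)×1000 = (1.004866 − 1)×1000 = 4.866‰
f_A = (δ_mix − δ_B)/(δ_A − δ_B) = (-16.31 − (4.866))/(-18.971 − (4.866))
f_A = -21.176 / -23.837 = 0.8884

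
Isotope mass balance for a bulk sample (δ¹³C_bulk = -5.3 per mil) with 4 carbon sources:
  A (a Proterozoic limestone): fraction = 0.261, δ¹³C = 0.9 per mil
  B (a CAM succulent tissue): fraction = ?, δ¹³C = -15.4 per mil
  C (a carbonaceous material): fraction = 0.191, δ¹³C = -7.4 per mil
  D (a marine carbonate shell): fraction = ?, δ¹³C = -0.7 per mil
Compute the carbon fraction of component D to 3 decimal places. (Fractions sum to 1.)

0.294

Let f_D and f_B be the unknown fractions; fractions sum to 1 so f_D + f_B = 0.548.
Mass balance: Σ fᵢ·δᵢ = δ_bulk ⇒ f_D·(-0.7) + f_B·(-15.4) = -5.3 − (-1.178) = -4.122
Substitute f_B = 0.548 − f_D:
f_D·(-0.7 − -15.4) = -4.122 − 0.548×(-15.4) = 4.318
f_D = 4.318 / 14.7 = 0.2937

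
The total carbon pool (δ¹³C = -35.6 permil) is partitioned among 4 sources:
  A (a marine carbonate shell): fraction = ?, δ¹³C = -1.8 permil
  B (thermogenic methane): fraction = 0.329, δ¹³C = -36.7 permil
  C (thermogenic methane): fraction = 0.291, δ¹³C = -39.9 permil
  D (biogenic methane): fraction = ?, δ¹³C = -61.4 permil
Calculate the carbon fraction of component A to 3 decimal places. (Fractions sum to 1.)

0.192

Let f_A and f_D be the unknown fractions; fractions sum to 1 so f_A + f_D = 0.380.
Mass balance: Σ fᵢ·δᵢ = δ_bulk ⇒ f_A·(-1.8) + f_D·(-61.4) = -35.6 − (-23.685) = -11.915
Substitute f_D = 0.380 − f_A:
f_A·(-1.8 − -61.4) = -11.915 − 0.380×(-61.4) = 11.417
f_A = 11.417 / 59.6 = 0.1916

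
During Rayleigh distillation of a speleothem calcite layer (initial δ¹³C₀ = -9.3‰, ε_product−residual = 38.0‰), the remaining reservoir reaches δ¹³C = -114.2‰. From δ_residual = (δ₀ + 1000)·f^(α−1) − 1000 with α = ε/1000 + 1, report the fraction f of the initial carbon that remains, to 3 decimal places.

0.053

α − 1 = ε/1000 = 0.0380
(δ_res + 1000)/(δ₀ + 1000) = (-114.2 + 1000)/(-9.3 + 1000) = 885.8/990.7 = 0.894115
f = 0.894115^(1/0.0380) = exp(ln(0.894115)/0.0380) = exp(-0.11192/0.0380)
f = exp(-2.9453) = 0.0526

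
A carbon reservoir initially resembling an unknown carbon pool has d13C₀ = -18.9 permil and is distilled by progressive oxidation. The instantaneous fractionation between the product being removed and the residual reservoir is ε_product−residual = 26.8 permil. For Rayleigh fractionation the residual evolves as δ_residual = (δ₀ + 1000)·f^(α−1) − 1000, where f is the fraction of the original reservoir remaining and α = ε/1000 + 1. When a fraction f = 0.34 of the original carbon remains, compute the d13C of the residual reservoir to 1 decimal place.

Rayleigh residual: δ_res = (δ₀ + 1000)·f^(α−1) − 1000
α = ε/1000 + 1 = 1.02680, so α − 1 = 0.02680
f^(α−1) = 0.34^(0.02680) = 0.971502
δ_res = (-18.9 + 1000) × 0.971502 − 1000 = 953.140 − 1000 = -46.86 permil

-46.9 permil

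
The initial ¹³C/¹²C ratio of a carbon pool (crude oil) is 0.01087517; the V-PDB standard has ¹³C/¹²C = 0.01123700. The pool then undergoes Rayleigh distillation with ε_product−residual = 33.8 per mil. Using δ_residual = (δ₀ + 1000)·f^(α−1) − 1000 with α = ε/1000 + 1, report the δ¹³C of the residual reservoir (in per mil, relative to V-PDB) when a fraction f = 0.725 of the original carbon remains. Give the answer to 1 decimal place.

-42.7 per mil

δ₀ = (0.01087517/0.01123700 − 1)×1000 = (0.967800 − 1)×1000 = -32.200 per mil
α − 1 = ε/1000 = 0.0338
f^(α−1) = 0.725^(0.0338) = 0.989189
δ_res = (-32.200 + 1000) × 0.989189 − 1000 = 957.338 − 1000 = -42.66 per mil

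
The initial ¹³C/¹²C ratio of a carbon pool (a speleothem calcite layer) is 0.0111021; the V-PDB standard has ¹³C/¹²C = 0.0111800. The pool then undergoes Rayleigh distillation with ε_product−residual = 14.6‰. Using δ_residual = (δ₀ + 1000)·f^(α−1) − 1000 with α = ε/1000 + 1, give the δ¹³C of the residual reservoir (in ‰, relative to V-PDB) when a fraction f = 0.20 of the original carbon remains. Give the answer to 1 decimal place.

-30.0‰

δ₀ = (0.0111021/0.0111800 − 1)×1000 = (0.993032 − 1)×1000 = -6.968‰
α − 1 = ε/1000 = 0.0146
f^(α−1) = 0.20^(0.0146) = 0.976776
δ_res = (-6.968 + 1000) × 0.976776 − 1000 = 969.970 − 1000 = -30.03‰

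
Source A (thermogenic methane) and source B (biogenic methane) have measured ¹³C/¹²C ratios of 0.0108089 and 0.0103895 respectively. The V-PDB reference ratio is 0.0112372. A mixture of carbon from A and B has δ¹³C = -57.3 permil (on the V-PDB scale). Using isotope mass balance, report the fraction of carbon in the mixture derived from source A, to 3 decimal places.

0.486

δ_A = (0.0108089/0.0112372 − 1)×1000 = (0.961886 − 1)×1000 = -38.114 permil
δ_B = (0.0103895/0.0112372 − 1)×1000 = (0.924563 − 1)×1000 = -75.437 permil
f_A = (δ_mix − δ_B)/(δ_A − δ_B) = (-57.3 − (-75.437))/(-38.114 − (-75.437))
f_A = 18.137 / 37.322 = 0.4860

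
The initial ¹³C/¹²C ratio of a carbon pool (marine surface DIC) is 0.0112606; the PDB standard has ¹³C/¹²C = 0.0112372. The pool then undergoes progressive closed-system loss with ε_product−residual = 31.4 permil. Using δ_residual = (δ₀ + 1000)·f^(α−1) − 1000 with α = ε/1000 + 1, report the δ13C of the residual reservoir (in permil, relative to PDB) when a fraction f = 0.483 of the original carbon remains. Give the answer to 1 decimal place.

-20.6 permil

δ₀ = (0.0112606/0.0112372 − 1)×1000 = (1.002082 − 1)×1000 = 2.082 permil
α − 1 = ε/1000 = 0.0314
f^(α−1) = 0.483^(0.0314) = 0.977408
δ_res = (2.082 + 1000) × 0.977408 − 1000 = 979.443 − 1000 = -20.56 permil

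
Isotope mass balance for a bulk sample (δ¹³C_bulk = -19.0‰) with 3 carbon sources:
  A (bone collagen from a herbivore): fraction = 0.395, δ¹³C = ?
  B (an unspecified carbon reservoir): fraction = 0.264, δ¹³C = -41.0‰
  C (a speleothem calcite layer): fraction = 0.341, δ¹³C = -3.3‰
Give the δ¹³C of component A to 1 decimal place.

Isotope mass balance: δ_bulk = Σ fᵢ·δᵢ.
-19.0 = 0.395×δ_A + 0.264×(-41.0) + 0.341×(-3.3)
0.395·δ_A = -19.0 − (-11.949) = -7.051
δ_A = -7.051 / 0.395 = -17.85‰

-17.8‰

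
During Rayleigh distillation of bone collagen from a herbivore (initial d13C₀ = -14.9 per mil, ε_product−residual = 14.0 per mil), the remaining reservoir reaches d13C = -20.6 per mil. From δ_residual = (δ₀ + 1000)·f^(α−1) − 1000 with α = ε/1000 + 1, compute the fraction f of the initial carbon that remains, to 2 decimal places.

0.66

α − 1 = ε/1000 = 0.0140
(δ_res + 1000)/(δ₀ + 1000) = (-20.6 + 1000)/(-14.9 + 1000) = 979.4/985.1 = 0.994214
f = 0.994214^(1/0.0140) = exp(ln(0.994214)/0.0140) = exp(-0.00580/0.0140)
f = exp(-0.4145) = 0.6607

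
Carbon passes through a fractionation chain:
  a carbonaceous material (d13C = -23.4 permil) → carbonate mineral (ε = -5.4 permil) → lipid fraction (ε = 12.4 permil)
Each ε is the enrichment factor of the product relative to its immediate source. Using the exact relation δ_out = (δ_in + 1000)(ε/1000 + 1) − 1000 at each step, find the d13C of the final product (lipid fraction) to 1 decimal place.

-16.6 permil

step 1: δ = (-23.40 + 1000)·(-5.4/1000 + 1) − 1000 = -28.67 permil
step 2: δ = (-28.67 + 1000)·(12.4/1000 + 1) − 1000 = -16.63 permil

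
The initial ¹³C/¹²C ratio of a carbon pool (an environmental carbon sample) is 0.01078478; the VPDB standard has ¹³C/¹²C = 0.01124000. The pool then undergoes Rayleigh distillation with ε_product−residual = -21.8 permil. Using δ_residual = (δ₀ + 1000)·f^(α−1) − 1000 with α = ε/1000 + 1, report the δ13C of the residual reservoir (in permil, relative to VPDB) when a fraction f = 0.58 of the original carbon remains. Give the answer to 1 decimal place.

-29.0 permil

δ₀ = (0.01078478/0.01124000 − 1)×1000 = (0.959500 − 1)×1000 = -40.500 permil
α − 1 = ε/1000 = -0.0218
f^(α−1) = 0.58^(-0.0218) = 1.011946
δ_res = (-40.500 + 1000) × 1.011946 − 1000 = 970.962 − 1000 = -29.04 permil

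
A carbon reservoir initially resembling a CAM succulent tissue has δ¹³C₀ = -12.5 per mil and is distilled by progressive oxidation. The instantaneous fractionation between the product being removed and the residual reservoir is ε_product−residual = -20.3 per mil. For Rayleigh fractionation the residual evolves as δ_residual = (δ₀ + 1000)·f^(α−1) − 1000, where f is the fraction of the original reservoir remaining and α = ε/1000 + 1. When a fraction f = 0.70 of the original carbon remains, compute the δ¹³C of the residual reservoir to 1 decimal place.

Rayleigh residual: δ_res = (δ₀ + 1000)·f^(α−1) − 1000
α = ε/1000 + 1 = 0.97970, so α − 1 = -0.02030
f^(α−1) = 0.70^(-0.02030) = 1.007267
δ_res = (-12.5 + 1000) × 1.007267 − 1000 = 994.676 − 1000 = -5.32 per mil

-5.3 per mil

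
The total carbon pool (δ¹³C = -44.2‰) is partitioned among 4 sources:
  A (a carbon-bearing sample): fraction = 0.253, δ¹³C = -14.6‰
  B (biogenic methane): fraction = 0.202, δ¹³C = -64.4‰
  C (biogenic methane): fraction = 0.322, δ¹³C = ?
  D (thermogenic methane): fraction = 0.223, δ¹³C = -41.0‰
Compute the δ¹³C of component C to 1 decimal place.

-57.0‰

Isotope mass balance: δ_bulk = Σ fᵢ·δᵢ.
-44.2 = 0.253×(-14.6) + 0.202×(-64.4) + 0.322×δ_C + 0.223×(-41.0)
0.322·δ_C = -44.2 − (-25.846) = -18.354
δ_C = -18.354 / 0.322 = -57.00‰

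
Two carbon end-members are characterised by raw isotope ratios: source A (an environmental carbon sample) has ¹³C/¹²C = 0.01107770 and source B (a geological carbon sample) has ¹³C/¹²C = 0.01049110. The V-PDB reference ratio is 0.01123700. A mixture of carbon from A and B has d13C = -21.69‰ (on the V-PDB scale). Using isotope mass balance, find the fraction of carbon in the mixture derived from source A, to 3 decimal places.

δ_A = (0.01107770/0.01123700 − 1)×1000 = (0.985824 − 1)×1000 = -14.176‰
δ_B = (0.01049110/0.01123700 − 1)×1000 = (0.933621 − 1)×1000 = -66.379‰
f_A = (δ_mix − δ_B)/(δ_A − δ_B) = (-21.69 − (-66.379))/(-14.176 − (-66.379))
f_A = 44.689 / 52.203 = 0.8561

0.856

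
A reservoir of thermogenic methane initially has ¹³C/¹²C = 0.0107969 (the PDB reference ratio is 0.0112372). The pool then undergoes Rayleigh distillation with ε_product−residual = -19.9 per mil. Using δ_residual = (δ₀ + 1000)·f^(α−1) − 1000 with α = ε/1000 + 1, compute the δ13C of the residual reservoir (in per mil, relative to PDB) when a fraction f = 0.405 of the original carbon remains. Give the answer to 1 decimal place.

δ₀ = (0.0107969/0.0112372 − 1)×1000 = (0.960818 − 1)×1000 = -39.182 per mil
α − 1 = ε/1000 = -0.0199
f^(α−1) = 0.405^(-0.0199) = 1.018150
δ_res = (-39.182 + 1000) × 1.018150 − 1000 = 978.256 − 1000 = -21.74 per mil

-21.7 per mil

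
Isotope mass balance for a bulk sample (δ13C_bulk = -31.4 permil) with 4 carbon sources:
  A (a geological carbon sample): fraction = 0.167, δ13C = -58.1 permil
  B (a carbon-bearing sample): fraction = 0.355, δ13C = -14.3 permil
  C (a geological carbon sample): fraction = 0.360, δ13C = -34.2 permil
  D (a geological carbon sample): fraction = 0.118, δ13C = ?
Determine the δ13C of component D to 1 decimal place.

Isotope mass balance: δ_bulk = Σ fᵢ·δᵢ.
-31.4 = 0.167×(-58.1) + 0.355×(-14.3) + 0.360×(-34.2) + 0.118×δ_D
0.118·δ_D = -31.4 − (-27.091) = -4.309
δ_D = -4.309 / 0.118 = -36.52 permil

-36.5 permil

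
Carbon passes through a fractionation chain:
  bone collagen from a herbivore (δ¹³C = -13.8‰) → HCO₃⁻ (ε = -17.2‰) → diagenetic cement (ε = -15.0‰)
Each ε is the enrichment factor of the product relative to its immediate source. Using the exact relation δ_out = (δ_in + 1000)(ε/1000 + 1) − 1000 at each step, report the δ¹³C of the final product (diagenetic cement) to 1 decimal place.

step 1: δ = (-13.80 + 1000)·(-17.2/1000 + 1) − 1000 = -30.76‰
step 2: δ = (-30.76 + 1000)·(-15.0/1000 + 1) − 1000 = -45.30‰

-45.3‰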